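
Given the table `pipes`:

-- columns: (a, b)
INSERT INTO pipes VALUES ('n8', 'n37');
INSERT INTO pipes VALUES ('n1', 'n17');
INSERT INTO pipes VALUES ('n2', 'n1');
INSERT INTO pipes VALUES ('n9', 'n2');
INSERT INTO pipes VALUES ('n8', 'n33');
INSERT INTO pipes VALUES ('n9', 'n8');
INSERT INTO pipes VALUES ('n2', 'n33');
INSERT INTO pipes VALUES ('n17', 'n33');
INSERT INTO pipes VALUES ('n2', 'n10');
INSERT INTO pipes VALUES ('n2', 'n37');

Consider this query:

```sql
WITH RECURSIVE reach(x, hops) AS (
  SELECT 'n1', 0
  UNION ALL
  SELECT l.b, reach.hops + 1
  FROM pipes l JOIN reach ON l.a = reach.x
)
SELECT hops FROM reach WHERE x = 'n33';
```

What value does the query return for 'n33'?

2

Base: (n1, hops=0).
Iteration 1: edges from {n1} -> (n17, hops=1).
Iteration 2: edges from {n17} -> (n33, hops=2).
Iteration 3: no outgoing edges from {n33}; recursion stops.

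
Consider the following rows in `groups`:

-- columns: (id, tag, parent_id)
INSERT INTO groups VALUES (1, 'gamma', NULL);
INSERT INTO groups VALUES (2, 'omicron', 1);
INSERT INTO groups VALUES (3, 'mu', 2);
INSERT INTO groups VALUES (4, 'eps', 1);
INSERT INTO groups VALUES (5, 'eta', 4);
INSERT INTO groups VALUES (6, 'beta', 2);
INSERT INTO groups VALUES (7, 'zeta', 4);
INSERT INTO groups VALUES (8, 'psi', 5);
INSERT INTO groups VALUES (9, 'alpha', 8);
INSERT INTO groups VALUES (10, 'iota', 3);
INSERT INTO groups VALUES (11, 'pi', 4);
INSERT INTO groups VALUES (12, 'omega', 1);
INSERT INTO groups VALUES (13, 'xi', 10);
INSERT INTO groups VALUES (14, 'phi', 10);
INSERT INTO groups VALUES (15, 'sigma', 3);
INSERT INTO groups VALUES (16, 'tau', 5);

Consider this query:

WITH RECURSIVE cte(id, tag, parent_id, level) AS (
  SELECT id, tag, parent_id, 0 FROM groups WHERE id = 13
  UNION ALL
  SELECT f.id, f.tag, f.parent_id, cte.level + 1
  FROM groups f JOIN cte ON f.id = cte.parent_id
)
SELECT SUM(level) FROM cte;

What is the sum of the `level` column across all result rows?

10

Base: id=13 (xi), parent_id=10, level 0.
Iteration 1: join on id=10 -> iota (id 10, parent_id=3, level 1).
Iteration 2: join on id=3 -> mu (id 3, parent_id=2, level 2).
Iteration 3: join on id=2 -> omicron (id 2, parent_id=1, level 3).
Iteration 4: join on id=1 -> gamma (id 1, parent_id=NULL, level 4).
Iteration 5: parent_id is NULL; no match; recursion stops.
SUM(level) = 0 + 1 + 2 + 3 + 4 = 10.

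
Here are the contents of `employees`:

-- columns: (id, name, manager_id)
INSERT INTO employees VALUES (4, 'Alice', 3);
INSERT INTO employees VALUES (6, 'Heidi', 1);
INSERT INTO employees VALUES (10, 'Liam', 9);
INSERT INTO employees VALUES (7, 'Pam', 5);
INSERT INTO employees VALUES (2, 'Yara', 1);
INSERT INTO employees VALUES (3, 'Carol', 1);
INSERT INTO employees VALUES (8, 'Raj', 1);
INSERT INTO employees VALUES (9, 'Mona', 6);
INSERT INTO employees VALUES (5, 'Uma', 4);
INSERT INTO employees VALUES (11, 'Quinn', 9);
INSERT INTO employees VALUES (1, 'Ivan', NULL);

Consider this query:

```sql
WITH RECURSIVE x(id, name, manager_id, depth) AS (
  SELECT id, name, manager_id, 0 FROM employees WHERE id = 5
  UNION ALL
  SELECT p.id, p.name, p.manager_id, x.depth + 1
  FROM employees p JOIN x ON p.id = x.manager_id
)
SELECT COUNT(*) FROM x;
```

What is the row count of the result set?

Base: id=5 (Uma), manager_id=4, depth 0.
Iteration 1: join on id=4 -> Alice (id 4, manager_id=3, depth 1).
Iteration 2: join on id=3 -> Carol (id 3, manager_id=1, depth 2).
Iteration 3: join on id=1 -> Ivan (id 1, manager_id=NULL, depth 3).
Iteration 4: manager_id is NULL; no match; recursion stops.
Total rows emitted: 4.

4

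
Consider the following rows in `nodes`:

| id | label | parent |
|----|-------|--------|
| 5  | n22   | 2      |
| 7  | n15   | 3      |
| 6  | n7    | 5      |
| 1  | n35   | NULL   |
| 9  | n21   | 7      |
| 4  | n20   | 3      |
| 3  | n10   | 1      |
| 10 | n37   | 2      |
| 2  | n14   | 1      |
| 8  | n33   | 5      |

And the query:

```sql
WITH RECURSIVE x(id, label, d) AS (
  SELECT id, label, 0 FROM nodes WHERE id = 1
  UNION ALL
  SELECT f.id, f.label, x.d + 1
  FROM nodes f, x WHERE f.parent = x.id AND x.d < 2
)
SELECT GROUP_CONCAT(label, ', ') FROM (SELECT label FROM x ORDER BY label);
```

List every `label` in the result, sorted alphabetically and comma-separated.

Base: id=1 (n35) at d 0.
Iteration 1: rows with parent in {1} -> n14 (id 2, d 1), n10 (id 3, d 1).
Iteration 2: rows with parent in {2,3} -> n20 (id 4, d 2), n22 (id 5, d 2), n15 (id 7, d 2), n37 (id 10, d 2).
Iteration 3: d < 2 fails for all current rows; recursion stops.

n10, n14, n15, n20, n22, n35, n37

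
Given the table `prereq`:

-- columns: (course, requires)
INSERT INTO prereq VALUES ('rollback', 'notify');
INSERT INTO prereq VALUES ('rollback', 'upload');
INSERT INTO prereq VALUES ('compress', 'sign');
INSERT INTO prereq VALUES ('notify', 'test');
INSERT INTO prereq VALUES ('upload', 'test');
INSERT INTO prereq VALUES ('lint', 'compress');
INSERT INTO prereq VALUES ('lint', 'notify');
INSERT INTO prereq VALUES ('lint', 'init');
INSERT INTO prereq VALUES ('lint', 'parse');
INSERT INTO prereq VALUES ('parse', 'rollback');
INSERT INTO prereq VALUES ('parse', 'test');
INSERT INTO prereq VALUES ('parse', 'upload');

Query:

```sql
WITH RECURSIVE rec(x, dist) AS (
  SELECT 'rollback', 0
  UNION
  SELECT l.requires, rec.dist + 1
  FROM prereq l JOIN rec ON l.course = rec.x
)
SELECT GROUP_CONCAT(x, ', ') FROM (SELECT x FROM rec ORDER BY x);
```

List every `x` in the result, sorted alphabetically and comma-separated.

notify, rollback, test, upload

Base: (rollback, dist=0).
Iteration 1: edges from {rollback} -> (notify, dist=1), (upload, dist=1).
Iteration 2: edges from {notify,upload} -> (test, dist=2). [UNION drops 1 duplicate row(s)]
Iteration 3: no outgoing edges from {test}; recursion stops.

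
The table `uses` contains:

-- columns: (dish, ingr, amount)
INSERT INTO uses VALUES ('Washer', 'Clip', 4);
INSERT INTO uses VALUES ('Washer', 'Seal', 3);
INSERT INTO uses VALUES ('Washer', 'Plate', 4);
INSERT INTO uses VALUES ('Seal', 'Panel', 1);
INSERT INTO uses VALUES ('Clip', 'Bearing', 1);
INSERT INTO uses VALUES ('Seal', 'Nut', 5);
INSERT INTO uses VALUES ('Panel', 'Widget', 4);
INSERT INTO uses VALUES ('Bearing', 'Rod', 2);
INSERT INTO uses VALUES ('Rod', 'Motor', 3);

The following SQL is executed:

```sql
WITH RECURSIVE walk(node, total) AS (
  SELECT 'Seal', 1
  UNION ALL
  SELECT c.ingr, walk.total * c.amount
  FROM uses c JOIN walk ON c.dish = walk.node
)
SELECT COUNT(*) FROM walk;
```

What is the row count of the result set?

4

Base: (Seal, total=1).
Iteration 1: components of {Seal} -> Nut = 1*5 = 5, Panel = 1*1 = 1.
Iteration 2: components of {Nut,Panel} -> Widget = 1*4 = 4.
Iteration 3: no further components; recursion stops.
Total rows emitted: 4.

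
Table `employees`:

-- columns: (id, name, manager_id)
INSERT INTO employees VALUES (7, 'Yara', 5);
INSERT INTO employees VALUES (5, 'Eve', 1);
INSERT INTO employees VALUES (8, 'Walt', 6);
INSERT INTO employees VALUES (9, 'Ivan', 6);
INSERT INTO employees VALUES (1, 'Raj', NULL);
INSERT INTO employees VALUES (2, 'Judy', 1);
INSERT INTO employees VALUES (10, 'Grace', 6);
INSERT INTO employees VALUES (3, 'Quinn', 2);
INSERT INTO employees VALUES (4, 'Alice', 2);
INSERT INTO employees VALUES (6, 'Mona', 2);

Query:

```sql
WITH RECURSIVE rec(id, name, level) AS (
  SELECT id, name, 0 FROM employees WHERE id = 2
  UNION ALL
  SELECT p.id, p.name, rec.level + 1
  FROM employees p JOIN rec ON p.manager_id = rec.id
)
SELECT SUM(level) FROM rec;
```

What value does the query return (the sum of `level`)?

Base: id=2 (Judy) at level 0.
Iteration 1: rows with manager_id in {2} -> Quinn (id 3, level 1), Alice (id 4, level 1), Mona (id 6, level 1).
Iteration 2: rows with manager_id in {3,4,6} -> Walt (id 8, level 2), Ivan (id 9, level 2), Grace (id 10, level 2).
Iteration 3: no rows with manager_id in {8,9,10}; recursion stops.
SUM(level) = 0 + 1 + 1 + 1 + 2 + 2 + 2 = 9.

9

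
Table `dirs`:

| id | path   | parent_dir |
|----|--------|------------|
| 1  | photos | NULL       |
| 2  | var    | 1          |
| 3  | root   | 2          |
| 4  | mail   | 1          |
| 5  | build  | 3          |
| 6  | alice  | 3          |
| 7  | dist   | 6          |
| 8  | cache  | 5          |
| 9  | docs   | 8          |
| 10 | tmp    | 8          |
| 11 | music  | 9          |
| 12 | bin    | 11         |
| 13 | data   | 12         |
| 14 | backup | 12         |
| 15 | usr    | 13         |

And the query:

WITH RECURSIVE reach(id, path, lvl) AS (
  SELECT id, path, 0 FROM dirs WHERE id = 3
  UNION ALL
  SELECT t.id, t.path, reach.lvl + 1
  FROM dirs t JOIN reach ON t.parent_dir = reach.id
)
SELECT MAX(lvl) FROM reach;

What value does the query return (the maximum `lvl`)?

Base: id=3 (root) at lvl 0.
Iteration 1: rows with parent_dir in {3} -> build (id 5, lvl 1), alice (id 6, lvl 1).
Iteration 2: rows with parent_dir in {5,6} -> dist (id 7, lvl 2), cache (id 8, lvl 2).
Iteration 3: rows with parent_dir in {7,8} -> docs (id 9, lvl 3), tmp (id 10, lvl 3).
Iteration 4: rows with parent_dir in {9,10} -> music (id 11, lvl 4).
Iteration 5: rows with parent_dir in {11} -> bin (id 12, lvl 5).
Iteration 6: rows with parent_dir in {12} -> data (id 13, lvl 6), backup (id 14, lvl 6).
Iteration 7: rows with parent_dir in {13,14} -> usr (id 15, lvl 7).
Iteration 8: no rows with parent_dir in {15}; recursion stops.
lvl values: 0, 1, 1, 2, 2, 3, 3, 4, 5, 6, 6, 7; the maximum is 7.

7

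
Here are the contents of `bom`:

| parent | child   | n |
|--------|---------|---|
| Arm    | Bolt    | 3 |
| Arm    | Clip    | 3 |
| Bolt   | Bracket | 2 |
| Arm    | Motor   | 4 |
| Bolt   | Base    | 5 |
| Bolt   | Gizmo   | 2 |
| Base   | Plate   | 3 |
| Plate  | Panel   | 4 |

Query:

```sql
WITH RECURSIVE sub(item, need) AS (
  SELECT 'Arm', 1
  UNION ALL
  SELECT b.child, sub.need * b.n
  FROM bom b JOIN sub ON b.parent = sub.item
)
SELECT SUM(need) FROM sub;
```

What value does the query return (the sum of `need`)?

Base: (Arm, need=1).
Iteration 1: components of {Arm} -> Bolt = 1*3 = 3, Clip = 1*3 = 3, Motor = 1*4 = 4.
Iteration 2: components of {Bolt,Clip,Motor} -> Base = 3*5 = 15, Bracket = 3*2 = 6, Gizmo = 3*2 = 6.
Iteration 3: components of {Base,Bracket,Gizmo} -> Plate = 15*3 = 45.
Iteration 4: components of {Plate} -> Panel = 45*4 = 180.
Iteration 5: no further components; recursion stops.
SUM(need) = 1 + 3 + 3 + 4 + 6 + 15 + 6 + 45 + 180 = 263.

263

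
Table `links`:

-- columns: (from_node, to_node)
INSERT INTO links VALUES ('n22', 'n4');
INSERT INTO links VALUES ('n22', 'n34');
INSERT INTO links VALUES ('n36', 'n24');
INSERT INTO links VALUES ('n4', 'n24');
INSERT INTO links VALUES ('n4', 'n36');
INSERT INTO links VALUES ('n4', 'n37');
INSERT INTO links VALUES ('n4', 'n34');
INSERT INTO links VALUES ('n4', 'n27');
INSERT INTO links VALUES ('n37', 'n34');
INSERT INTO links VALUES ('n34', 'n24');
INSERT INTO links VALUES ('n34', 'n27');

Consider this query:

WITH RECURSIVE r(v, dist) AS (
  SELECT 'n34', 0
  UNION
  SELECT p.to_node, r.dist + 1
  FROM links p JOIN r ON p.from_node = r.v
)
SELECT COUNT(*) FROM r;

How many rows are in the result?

3

Base: (n34, dist=0).
Iteration 1: edges from {n34} -> (n24, dist=1), (n27, dist=1).
Iteration 2: no outgoing edges from {n24,n27}; recursion stops.
Total rows emitted: 3.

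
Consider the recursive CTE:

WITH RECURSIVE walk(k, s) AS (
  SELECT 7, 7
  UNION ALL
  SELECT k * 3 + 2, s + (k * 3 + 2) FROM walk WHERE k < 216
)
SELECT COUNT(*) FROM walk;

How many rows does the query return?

Base: k=7, s=7.
Iteration 1: 7 < 216 holds -> k = 7 * 3 + 2 = 23, s = 7 + 23 = 30.
Iteration 2: 23 < 216 holds -> k = 23 * 3 + 2 = 71, s = 30 + 71 = 101.
Iteration 3: 71 < 216 holds -> k = 71 * 3 + 2 = 215, s = 101 + 215 = 316.
Iteration 4: 215 < 216 holds -> k = 215 * 3 + 2 = 647, s = 316 + 647 = 963.
Iteration 5: 647 < 216 fails; recursion stops.
Total rows emitted: 5.

5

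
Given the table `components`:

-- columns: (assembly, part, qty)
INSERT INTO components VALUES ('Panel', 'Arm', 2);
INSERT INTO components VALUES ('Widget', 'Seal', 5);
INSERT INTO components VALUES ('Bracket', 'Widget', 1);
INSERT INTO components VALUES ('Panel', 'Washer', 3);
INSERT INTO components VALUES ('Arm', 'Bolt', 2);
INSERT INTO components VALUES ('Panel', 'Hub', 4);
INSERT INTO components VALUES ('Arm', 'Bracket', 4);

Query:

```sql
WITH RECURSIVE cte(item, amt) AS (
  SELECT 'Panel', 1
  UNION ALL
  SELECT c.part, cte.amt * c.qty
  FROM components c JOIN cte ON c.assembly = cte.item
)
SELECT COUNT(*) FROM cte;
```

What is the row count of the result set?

8

Base: (Panel, amt=1).
Iteration 1: components of {Panel} -> Arm = 1*2 = 2, Hub = 1*4 = 4, Washer = 1*3 = 3.
Iteration 2: components of {Arm,Hub,Washer} -> Bolt = 2*2 = 4, Bracket = 2*4 = 8.
Iteration 3: components of {Bolt,Bracket} -> Widget = 8*1 = 8.
Iteration 4: components of {Widget} -> Seal = 8*5 = 40.
Iteration 5: no further components; recursion stops.
Total rows emitted: 8.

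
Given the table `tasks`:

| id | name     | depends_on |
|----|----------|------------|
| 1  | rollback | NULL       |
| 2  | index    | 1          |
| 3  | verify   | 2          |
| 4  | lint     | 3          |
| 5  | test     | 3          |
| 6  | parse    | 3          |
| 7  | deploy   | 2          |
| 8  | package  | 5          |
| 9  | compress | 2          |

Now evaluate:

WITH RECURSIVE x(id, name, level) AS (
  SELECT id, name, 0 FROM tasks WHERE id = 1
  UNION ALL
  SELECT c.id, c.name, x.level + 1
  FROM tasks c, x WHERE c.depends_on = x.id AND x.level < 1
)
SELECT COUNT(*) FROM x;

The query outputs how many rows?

Base: id=1 (rollback) at level 0.
Iteration 1: rows with depends_on in {1} -> index (id 2, level 1).
Iteration 2: level < 1 fails for all current rows; recursion stops.
Total rows emitted: 2.

2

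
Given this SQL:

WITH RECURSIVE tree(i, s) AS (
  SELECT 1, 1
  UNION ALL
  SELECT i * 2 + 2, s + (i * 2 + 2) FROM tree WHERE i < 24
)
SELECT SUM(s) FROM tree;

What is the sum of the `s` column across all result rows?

Base: i=1, s=1.
Iteration 1: 1 < 24 holds -> i = 1 * 2 + 2 = 4, s = 1 + 4 = 5.
Iteration 2: 4 < 24 holds -> i = 4 * 2 + 2 = 10, s = 5 + 10 = 15.
Iteration 3: 10 < 24 holds -> i = 10 * 2 + 2 = 22, s = 15 + 22 = 37.
Iteration 4: 22 < 24 holds -> i = 22 * 2 + 2 = 46, s = 37 + 46 = 83.
Iteration 5: 46 < 24 fails; recursion stops.
SUM(s) = 1 + 5 + 15 + 37 + 83 = 141.

141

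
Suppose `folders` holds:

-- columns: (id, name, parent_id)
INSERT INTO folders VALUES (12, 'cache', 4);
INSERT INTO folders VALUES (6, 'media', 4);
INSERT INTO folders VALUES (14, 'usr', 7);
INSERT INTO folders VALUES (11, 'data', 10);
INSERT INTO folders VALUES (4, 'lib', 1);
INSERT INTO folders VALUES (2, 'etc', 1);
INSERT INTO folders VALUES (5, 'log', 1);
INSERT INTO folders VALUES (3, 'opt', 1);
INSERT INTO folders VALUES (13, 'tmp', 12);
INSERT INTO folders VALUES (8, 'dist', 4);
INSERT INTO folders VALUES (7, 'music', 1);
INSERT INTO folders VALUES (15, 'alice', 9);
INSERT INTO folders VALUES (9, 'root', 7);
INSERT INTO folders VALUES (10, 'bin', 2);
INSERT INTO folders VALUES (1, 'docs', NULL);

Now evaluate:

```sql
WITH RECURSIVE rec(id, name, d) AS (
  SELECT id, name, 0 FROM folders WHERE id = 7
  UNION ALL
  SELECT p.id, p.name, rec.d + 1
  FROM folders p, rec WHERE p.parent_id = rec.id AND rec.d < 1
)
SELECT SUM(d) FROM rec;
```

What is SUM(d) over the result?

2

Base: id=7 (music) at d 0.
Iteration 1: rows with parent_id in {7} -> root (id 9, d 1), usr (id 14, d 1).
Iteration 2: d < 1 fails for all current rows; recursion stops.
SUM(d) = 0 + 1 + 1 = 2.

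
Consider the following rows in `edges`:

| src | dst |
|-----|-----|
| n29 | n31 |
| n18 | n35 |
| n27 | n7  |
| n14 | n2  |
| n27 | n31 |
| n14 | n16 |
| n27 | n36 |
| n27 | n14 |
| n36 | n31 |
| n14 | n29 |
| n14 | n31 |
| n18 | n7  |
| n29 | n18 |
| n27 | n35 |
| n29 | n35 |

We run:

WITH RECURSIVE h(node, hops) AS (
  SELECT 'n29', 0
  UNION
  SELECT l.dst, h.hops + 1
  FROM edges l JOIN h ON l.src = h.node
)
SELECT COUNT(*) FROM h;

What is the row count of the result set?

Base: (n29, hops=0).
Iteration 1: edges from {n29} -> (n18, hops=1), (n31, hops=1), (n35, hops=1).
Iteration 2: edges from {n18,n31,n35} -> (n35, hops=2), (n7, hops=2).
Iteration 3: no outgoing edges from {n35,n7}; recursion stops.
Total rows emitted: 6.

6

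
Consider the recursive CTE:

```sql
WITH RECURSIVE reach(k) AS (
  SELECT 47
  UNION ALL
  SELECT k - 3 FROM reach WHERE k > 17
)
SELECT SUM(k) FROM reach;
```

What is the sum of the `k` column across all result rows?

352

Base: k=47.
Iteration 1: 47 > 17 holds -> k = 47 - 3 = 44.
Iteration 2: 44 > 17 holds -> k = 44 - 3 = 41.
Iteration 3: 41 > 17 holds -> k = 41 - 3 = 38.
Iteration 4: 38 > 17 holds -> k = 38 - 3 = 35.
Iteration 5: 35 > 17 holds -> k = 35 - 3 = 32.
Iteration 6: 32 > 17 holds -> k = 32 - 3 = 29.
Iteration 7: 29 > 17 holds -> k = 29 - 3 = 26.
Iteration 8: 26 > 17 holds -> k = 26 - 3 = 23.
Iteration 9: 23 > 17 holds -> k = 23 - 3 = 20.
Iteration 10: 20 > 17 holds -> k = 20 - 3 = 17.
Iteration 11: 17 > 17 fails; recursion stops.
SUM(k) = 47 + 44 + 41 + 38 + 35 + 32 + 29 + 26 + 23 + 20 + 17 = 352.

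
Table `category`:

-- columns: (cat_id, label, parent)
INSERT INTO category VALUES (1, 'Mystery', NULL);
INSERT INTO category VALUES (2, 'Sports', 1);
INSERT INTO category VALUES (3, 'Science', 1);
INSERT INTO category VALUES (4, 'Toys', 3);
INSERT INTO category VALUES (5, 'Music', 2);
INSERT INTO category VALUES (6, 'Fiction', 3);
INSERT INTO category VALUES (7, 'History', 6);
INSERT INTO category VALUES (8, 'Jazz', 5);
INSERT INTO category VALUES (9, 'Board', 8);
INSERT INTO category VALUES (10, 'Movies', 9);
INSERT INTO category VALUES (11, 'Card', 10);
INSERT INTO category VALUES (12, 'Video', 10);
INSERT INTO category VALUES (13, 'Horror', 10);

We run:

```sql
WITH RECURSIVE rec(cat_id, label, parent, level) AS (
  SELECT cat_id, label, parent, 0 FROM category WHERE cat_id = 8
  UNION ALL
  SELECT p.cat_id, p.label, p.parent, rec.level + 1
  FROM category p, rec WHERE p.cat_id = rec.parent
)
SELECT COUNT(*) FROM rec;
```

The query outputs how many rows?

4

Base: cat_id=8 (Jazz), parent=5, level 0.
Iteration 1: join on cat_id=5 -> Music (id 5, parent=2, level 1).
Iteration 2: join on cat_id=2 -> Sports (id 2, parent=1, level 2).
Iteration 3: join on cat_id=1 -> Mystery (id 1, parent=NULL, level 3).
Iteration 4: parent is NULL; no match; recursion stops.
Total rows emitted: 4.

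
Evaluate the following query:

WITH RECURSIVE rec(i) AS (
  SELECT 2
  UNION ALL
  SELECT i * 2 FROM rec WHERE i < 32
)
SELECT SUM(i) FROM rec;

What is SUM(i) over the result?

Base: i=2.
Iteration 1: 2 < 32 holds -> i = 2 * 2 = 4.
Iteration 2: 4 < 32 holds -> i = 4 * 2 = 8.
Iteration 3: 8 < 32 holds -> i = 8 * 2 = 16.
Iteration 4: 16 < 32 holds -> i = 16 * 2 = 32.
Iteration 5: 32 < 32 fails; recursion stops.
SUM(i) = 2 + 4 + 8 + 16 + 32 = 62.

62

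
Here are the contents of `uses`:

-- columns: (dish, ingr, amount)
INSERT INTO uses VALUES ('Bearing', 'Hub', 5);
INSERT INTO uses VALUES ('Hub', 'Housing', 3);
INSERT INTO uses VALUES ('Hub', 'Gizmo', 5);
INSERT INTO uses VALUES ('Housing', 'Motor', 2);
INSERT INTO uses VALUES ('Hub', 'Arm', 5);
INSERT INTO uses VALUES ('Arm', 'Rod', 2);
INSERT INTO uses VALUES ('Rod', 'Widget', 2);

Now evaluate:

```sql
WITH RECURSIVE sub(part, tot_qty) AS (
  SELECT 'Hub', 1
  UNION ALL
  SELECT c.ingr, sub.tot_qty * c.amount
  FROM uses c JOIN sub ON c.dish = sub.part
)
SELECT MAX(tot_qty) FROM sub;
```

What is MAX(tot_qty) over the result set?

20

Base: (Hub, tot_qty=1).
Iteration 1: components of {Hub} -> Arm = 1*5 = 5, Gizmo = 1*5 = 5, Housing = 1*3 = 3.
Iteration 2: components of {Arm,Gizmo,Housing} -> Motor = 3*2 = 6, Rod = 5*2 = 10.
Iteration 3: components of {Motor,Rod} -> Widget = 10*2 = 20.
Iteration 4: no further components; recursion stops.
tot_qty values: 1, 3, 5, 5, 6, 10, 20; the maximum is 20.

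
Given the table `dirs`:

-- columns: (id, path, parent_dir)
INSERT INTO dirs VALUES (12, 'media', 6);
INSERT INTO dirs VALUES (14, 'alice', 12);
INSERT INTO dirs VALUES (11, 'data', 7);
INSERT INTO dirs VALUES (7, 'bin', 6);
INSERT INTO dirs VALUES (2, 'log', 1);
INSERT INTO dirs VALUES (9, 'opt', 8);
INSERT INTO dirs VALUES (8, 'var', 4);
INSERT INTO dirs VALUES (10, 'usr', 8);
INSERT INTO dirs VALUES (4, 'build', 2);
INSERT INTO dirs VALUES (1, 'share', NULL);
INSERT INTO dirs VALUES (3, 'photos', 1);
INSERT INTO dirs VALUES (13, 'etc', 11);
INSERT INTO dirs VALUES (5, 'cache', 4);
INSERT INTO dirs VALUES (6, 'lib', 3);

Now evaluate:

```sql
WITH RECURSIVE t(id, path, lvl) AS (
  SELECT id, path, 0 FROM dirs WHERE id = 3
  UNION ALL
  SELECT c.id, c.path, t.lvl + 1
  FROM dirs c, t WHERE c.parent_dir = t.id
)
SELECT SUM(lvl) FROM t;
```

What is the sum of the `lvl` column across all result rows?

Base: id=3 (photos) at lvl 0.
Iteration 1: rows with parent_dir in {3} -> lib (id 6, lvl 1).
Iteration 2: rows with parent_dir in {6} -> bin (id 7, lvl 2), media (id 12, lvl 2).
Iteration 3: rows with parent_dir in {7,12} -> data (id 11, lvl 3), alice (id 14, lvl 3).
Iteration 4: rows with parent_dir in {11,14} -> etc (id 13, lvl 4).
Iteration 5: no rows with parent_dir in {13}; recursion stops.
SUM(lvl) = 0 + 1 + 2 + 2 + 3 + 3 + 4 = 15.

15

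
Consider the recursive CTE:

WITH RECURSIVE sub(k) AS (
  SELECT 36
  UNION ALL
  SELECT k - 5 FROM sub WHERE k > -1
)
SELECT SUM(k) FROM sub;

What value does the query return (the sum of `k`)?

Base: k=36.
Iteration 1: 36 > -1 holds -> k = 36 - 5 = 31.
Iteration 2: 31 > -1 holds -> k = 31 - 5 = 26.
Iteration 3: 26 > -1 holds -> k = 26 - 5 = 21.
Iteration 4: 21 > -1 holds -> k = 21 - 5 = 16.
Iteration 5: 16 > -1 holds -> k = 16 - 5 = 11.
Iteration 6: 11 > -1 holds -> k = 11 - 5 = 6.
Iteration 7: 6 > -1 holds -> k = 6 - 5 = 1.
Iteration 8: 1 > -1 holds -> k = 1 - 5 = -4.
Iteration 9: -4 > -1 fails; recursion stops.
SUM(k) = 36 + 31 + 26 + 21 + 16 + 11 + 6 + 1 + -4 = 144.

144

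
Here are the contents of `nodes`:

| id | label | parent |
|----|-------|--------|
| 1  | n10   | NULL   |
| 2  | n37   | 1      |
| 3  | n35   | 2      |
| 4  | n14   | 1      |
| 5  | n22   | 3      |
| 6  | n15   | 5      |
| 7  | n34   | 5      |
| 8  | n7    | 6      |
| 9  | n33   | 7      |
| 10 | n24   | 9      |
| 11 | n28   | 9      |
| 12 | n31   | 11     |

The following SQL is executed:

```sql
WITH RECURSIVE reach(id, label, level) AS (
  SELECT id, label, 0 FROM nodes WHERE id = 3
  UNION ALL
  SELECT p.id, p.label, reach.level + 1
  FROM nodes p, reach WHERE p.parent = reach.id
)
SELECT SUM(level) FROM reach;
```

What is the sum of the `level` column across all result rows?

Base: id=3 (n35) at level 0.
Iteration 1: rows with parent in {3} -> n22 (id 5, level 1).
Iteration 2: rows with parent in {5} -> n15 (id 6, level 2), n34 (id 7, level 2).
Iteration 3: rows with parent in {6,7} -> n7 (id 8, level 3), n33 (id 9, level 3).
Iteration 4: rows with parent in {8,9} -> n24 (id 10, level 4), n28 (id 11, level 4).
Iteration 5: rows with parent in {10,11} -> n31 (id 12, level 5).
Iteration 6: no rows with parent in {12}; recursion stops.
SUM(level) = 0 + 1 + 2 + 2 + 3 + 3 + 4 + 4 + 5 = 24.

24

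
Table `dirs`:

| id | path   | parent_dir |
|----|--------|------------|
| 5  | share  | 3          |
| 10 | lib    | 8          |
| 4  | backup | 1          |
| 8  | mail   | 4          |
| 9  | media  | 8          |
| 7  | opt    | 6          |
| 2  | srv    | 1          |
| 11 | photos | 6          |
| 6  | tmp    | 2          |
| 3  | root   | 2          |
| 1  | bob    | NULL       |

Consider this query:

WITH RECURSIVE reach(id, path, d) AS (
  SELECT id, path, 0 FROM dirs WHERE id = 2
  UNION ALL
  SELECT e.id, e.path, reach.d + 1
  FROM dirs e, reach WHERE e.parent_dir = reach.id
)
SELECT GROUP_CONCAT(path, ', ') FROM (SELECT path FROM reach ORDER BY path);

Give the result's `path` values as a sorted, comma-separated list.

Base: id=2 (srv) at d 0.
Iteration 1: rows with parent_dir in {2} -> root (id 3, d 1), tmp (id 6, d 1).
Iteration 2: rows with parent_dir in {3,6} -> share (id 5, d 2), opt (id 7, d 2), photos (id 11, d 2).
Iteration 3: no rows with parent_dir in {5,7,11}; recursion stops.

opt, photos, root, share, srv, tmp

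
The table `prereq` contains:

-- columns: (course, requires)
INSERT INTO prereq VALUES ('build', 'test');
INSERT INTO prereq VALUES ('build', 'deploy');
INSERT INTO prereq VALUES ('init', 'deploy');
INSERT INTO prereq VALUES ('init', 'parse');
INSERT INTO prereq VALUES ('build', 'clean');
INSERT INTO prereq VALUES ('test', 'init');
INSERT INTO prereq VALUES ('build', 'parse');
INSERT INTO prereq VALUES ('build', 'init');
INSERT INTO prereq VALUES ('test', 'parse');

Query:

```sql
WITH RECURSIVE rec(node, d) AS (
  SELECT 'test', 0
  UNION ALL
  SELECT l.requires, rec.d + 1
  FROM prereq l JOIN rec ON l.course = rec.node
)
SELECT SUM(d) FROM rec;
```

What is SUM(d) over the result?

Base: (test, d=0).
Iteration 1: edges from {test} -> (init, d=1), (parse, d=1).
Iteration 2: edges from {init,parse} -> (deploy, d=2), (parse, d=2).
Iteration 3: no outgoing edges from {deploy,parse}; recursion stops.
SUM(d) = 0 + 1 + 1 + 2 + 2 = 6.

6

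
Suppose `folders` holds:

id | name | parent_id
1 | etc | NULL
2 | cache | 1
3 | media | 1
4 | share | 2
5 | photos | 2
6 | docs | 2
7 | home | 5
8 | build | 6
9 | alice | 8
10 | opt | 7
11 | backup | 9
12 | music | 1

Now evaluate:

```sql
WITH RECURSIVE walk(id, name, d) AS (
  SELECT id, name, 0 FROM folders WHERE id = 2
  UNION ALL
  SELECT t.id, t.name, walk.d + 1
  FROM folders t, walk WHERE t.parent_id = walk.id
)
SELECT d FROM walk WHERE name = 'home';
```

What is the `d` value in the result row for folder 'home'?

2

Base: id=2 (cache) at d 0.
Iteration 1: rows with parent_id in {2} -> share (id 4, d 1), photos (id 5, d 1), docs (id 6, d 1).
Iteration 2: rows with parent_id in {4,5,6} -> home (id 7, d 2), build (id 8, d 2).
Iteration 3: rows with parent_id in {7,8} -> alice (id 9, d 3), opt (id 10, d 3).
Iteration 4: rows with parent_id in {9,10} -> backup (id 11, d 4).
Iteration 5: no rows with parent_id in {11}; recursion stops.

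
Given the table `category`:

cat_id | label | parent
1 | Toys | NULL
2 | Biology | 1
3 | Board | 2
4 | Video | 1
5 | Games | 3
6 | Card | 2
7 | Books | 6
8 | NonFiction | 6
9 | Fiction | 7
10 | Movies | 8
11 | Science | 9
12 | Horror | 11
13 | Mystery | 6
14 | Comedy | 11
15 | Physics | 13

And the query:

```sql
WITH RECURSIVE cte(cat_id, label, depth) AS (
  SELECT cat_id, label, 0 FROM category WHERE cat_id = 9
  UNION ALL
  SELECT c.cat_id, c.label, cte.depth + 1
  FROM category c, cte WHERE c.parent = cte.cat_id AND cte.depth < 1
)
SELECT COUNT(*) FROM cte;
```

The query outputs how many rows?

Base: cat_id=9 (Fiction) at depth 0.
Iteration 1: rows with parent in {9} -> Science (id 11, depth 1).
Iteration 2: depth < 1 fails for all current rows; recursion stops.
Total rows emitted: 2.

2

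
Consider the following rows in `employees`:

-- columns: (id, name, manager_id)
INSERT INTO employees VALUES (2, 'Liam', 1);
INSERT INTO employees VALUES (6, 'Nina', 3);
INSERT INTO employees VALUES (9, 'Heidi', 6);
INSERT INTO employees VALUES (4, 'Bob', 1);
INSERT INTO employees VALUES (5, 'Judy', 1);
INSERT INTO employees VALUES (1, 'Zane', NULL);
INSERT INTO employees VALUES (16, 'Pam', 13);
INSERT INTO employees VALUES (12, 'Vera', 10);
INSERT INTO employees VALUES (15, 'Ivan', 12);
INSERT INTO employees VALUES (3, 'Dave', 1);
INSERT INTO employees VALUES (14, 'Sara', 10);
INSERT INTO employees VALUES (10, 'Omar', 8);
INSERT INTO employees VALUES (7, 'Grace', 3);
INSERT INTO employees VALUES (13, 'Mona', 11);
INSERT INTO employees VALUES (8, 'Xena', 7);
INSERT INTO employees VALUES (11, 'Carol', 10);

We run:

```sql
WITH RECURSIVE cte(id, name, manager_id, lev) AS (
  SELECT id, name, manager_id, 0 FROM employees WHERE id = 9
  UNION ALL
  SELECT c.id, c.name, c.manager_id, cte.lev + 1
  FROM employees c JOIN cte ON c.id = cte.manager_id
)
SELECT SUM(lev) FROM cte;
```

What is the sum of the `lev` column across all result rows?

Base: id=9 (Heidi), manager_id=6, lev 0.
Iteration 1: join on id=6 -> Nina (id 6, manager_id=3, lev 1).
Iteration 2: join on id=3 -> Dave (id 3, manager_id=1, lev 2).
Iteration 3: join on id=1 -> Zane (id 1, manager_id=NULL, lev 3).
Iteration 4: manager_id is NULL; no match; recursion stops.
SUM(lev) = 0 + 1 + 2 + 3 = 6.

6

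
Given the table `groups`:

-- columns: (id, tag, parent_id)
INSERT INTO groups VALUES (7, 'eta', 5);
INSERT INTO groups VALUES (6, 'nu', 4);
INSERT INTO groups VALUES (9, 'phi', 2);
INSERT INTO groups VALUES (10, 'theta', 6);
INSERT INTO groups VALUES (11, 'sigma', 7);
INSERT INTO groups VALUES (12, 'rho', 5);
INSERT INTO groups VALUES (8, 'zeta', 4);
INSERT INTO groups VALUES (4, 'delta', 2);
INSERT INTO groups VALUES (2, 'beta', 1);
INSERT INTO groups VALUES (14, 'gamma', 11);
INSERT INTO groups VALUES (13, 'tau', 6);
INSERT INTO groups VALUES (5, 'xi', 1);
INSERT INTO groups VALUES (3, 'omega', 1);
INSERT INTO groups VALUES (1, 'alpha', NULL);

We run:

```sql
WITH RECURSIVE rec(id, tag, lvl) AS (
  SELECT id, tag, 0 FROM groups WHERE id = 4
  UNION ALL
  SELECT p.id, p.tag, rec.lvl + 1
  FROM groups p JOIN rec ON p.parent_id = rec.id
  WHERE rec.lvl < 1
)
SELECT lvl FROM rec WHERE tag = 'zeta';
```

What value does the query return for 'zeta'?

1

Base: id=4 (delta) at lvl 0.
Iteration 1: rows with parent_id in {4} -> nu (id 6, lvl 1), zeta (id 8, lvl 1).
Iteration 2: lvl < 1 fails for all current rows; recursion stops.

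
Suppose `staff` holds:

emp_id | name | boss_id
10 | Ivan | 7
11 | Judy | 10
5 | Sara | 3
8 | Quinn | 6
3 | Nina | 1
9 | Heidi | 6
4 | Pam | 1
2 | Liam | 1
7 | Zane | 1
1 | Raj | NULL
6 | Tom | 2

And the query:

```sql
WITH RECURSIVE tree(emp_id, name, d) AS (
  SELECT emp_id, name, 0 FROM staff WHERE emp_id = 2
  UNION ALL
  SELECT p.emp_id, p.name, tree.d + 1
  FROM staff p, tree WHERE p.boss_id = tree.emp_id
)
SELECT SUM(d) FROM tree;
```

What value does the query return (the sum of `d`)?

Base: emp_id=2 (Liam) at d 0.
Iteration 1: rows with boss_id in {2} -> Tom (id 6, d 1).
Iteration 2: rows with boss_id in {6} -> Quinn (id 8, d 2), Heidi (id 9, d 2).
Iteration 3: no rows with boss_id in {8,9}; recursion stops.
SUM(d) = 0 + 1 + 2 + 2 = 5.

5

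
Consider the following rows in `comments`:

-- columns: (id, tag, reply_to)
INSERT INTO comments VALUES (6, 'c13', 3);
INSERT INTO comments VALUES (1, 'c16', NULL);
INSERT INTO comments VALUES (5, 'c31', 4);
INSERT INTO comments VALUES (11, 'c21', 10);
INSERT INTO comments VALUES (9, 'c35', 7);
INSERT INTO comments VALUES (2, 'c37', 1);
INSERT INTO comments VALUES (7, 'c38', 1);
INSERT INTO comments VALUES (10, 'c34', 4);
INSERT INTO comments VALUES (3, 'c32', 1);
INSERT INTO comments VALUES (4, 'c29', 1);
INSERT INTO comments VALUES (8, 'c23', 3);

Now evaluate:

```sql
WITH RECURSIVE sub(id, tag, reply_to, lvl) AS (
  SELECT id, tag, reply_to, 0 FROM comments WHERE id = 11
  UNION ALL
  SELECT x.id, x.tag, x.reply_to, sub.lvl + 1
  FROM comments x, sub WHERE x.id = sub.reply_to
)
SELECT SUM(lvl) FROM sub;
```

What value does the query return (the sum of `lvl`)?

6

Base: id=11 (c21), reply_to=10, lvl 0.
Iteration 1: join on id=10 -> c34 (id 10, reply_to=4, lvl 1).
Iteration 2: join on id=4 -> c29 (id 4, reply_to=1, lvl 2).
Iteration 3: join on id=1 -> c16 (id 1, reply_to=NULL, lvl 3).
Iteration 4: reply_to is NULL; no match; recursion stops.
SUM(lvl) = 0 + 1 + 2 + 3 = 6.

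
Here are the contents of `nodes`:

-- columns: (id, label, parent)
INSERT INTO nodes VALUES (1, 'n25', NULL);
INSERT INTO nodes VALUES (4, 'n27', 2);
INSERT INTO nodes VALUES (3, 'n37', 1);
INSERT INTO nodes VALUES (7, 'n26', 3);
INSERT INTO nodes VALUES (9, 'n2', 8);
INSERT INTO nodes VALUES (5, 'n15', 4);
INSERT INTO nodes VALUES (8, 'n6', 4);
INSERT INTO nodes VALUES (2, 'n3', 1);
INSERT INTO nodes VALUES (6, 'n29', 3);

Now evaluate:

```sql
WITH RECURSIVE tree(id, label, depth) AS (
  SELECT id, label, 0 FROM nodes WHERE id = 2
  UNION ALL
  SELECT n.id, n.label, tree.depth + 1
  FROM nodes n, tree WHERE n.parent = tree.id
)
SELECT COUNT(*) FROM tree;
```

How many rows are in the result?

Base: id=2 (n3) at depth 0.
Iteration 1: rows with parent in {2} -> n27 (id 4, depth 1).
Iteration 2: rows with parent in {4} -> n15 (id 5, depth 2), n6 (id 8, depth 2).
Iteration 3: rows with parent in {5,8} -> n2 (id 9, depth 3).
Iteration 4: no rows with parent in {9}; recursion stops.
Total rows emitted: 5.

5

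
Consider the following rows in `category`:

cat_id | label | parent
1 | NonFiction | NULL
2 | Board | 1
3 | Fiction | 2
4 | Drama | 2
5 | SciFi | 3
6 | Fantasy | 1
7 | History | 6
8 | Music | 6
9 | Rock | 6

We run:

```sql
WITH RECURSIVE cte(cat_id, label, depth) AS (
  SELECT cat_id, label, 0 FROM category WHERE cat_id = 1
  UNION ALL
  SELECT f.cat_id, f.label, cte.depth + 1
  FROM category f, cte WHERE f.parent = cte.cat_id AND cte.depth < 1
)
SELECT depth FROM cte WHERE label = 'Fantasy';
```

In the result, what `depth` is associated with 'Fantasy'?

Base: cat_id=1 (NonFiction) at depth 0.
Iteration 1: rows with parent in {1} -> Board (id 2, depth 1), Fantasy (id 6, depth 1).
Iteration 2: depth < 1 fails for all current rows; recursion stops.

1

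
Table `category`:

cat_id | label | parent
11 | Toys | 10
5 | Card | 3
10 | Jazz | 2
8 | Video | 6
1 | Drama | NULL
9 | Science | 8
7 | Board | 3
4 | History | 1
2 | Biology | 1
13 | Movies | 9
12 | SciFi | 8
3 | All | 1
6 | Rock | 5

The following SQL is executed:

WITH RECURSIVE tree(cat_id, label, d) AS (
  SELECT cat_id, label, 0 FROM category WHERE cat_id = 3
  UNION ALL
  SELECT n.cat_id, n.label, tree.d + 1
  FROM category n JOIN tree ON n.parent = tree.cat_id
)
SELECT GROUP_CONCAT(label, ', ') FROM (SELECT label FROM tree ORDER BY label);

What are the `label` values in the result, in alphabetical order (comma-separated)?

All, Board, Card, Movies, Rock, SciFi, Science, Video

Base: cat_id=3 (All) at d 0.
Iteration 1: rows with parent in {3} -> Card (id 5, d 1), Board (id 7, d 1).
Iteration 2: rows with parent in {5,7} -> Rock (id 6, d 2).
Iteration 3: rows with parent in {6} -> Video (id 8, d 3).
Iteration 4: rows with parent in {8} -> Science (id 9, d 4), SciFi (id 12, d 4).
Iteration 5: rows with parent in {9,12} -> Movies (id 13, d 5).
Iteration 6: no rows with parent in {13}; recursion stops.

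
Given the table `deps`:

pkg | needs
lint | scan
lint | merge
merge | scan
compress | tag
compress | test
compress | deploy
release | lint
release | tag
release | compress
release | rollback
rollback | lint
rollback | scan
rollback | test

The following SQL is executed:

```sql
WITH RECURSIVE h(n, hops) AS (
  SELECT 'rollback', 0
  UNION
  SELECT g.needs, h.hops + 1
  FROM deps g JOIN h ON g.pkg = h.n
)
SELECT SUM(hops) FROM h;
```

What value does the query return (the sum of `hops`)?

Base: (rollback, hops=0).
Iteration 1: edges from {rollback} -> (lint, hops=1), (scan, hops=1), (test, hops=1).
Iteration 2: edges from {lint,scan,test} -> (merge, hops=2), (scan, hops=2).
Iteration 3: edges from {merge,scan} -> (scan, hops=3).
Iteration 4: no outgoing edges from {scan}; recursion stops.
SUM(hops) = 0 + 1 + 1 + 1 + 2 + 2 + 3 = 10.

10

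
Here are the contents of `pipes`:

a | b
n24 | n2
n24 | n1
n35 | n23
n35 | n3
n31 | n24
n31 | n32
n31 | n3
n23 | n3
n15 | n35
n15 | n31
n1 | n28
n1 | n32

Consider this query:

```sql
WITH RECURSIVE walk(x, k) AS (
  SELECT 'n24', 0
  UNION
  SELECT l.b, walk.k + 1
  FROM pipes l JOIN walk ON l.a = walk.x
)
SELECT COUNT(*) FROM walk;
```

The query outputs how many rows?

5

Base: (n24, k=0).
Iteration 1: edges from {n24} -> (n1, k=1), (n2, k=1).
Iteration 2: edges from {n1,n2} -> (n28, k=2), (n32, k=2).
Iteration 3: no outgoing edges from {n28,n32}; recursion stops.
Total rows emitted: 5.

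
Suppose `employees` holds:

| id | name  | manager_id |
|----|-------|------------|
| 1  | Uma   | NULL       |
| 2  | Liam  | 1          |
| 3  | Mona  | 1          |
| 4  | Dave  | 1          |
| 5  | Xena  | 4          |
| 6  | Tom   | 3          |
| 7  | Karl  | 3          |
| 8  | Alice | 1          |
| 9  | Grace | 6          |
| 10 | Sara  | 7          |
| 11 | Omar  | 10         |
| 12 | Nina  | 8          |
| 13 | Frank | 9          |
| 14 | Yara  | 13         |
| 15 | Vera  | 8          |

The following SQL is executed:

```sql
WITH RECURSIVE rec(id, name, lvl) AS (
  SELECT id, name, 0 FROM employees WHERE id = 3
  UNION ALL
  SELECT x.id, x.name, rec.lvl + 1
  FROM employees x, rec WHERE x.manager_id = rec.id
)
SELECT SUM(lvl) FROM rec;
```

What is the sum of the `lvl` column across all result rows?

Base: id=3 (Mona) at lvl 0.
Iteration 1: rows with manager_id in {3} -> Tom (id 6, lvl 1), Karl (id 7, lvl 1).
Iteration 2: rows with manager_id in {6,7} -> Grace (id 9, lvl 2), Sara (id 10, lvl 2).
Iteration 3: rows with manager_id in {9,10} -> Omar (id 11, lvl 3), Frank (id 13, lvl 3).
Iteration 4: rows with manager_id in {11,13} -> Yara (id 14, lvl 4).
Iteration 5: no rows with manager_id in {14}; recursion stops.
SUM(lvl) = 0 + 1 + 1 + 2 + 2 + 3 + 3 + 4 = 16.

16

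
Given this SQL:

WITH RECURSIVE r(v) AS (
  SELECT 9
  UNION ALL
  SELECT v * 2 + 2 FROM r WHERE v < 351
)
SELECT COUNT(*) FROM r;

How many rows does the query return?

Base: v=9.
Iteration 1: 9 < 351 holds -> v = 9 * 2 + 2 = 20.
Iteration 2: 20 < 351 holds -> v = 20 * 2 + 2 = 42.
Iteration 3: 42 < 351 holds -> v = 42 * 2 + 2 = 86.
Iteration 4: 86 < 351 holds -> v = 86 * 2 + 2 = 174.
Iteration 5: 174 < 351 holds -> v = 174 * 2 + 2 = 350.
Iteration 6: 350 < 351 holds -> v = 350 * 2 + 2 = 702.
Iteration 7: 702 < 351 fails; recursion stops.
Total rows emitted: 7.

7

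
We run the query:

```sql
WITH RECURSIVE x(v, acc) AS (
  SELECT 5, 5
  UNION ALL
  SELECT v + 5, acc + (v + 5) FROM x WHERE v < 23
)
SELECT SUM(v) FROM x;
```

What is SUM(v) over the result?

75

Base: v=5, acc=5.
Iteration 1: 5 < 23 holds -> v = 5 + 5 = 10, acc = 5 + 10 = 15.
Iteration 2: 10 < 23 holds -> v = 10 + 5 = 15, acc = 15 + 15 = 30.
Iteration 3: 15 < 23 holds -> v = 15 + 5 = 20, acc = 30 + 20 = 50.
Iteration 4: 20 < 23 holds -> v = 20 + 5 = 25, acc = 50 + 25 = 75.
Iteration 5: 25 < 23 fails; recursion stops.
SUM(v) = 5 + 10 + 15 + 20 + 25 = 75.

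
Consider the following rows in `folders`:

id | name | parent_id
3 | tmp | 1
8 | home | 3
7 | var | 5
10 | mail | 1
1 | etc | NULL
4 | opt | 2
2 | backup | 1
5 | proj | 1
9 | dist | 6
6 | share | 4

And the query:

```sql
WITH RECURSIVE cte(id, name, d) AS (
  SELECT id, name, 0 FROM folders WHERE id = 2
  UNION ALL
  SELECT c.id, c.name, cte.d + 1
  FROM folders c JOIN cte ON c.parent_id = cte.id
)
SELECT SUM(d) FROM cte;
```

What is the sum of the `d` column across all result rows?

Base: id=2 (backup) at d 0.
Iteration 1: rows with parent_id in {2} -> opt (id 4, d 1).
Iteration 2: rows with parent_id in {4} -> share (id 6, d 2).
Iteration 3: rows with parent_id in {6} -> dist (id 9, d 3).
Iteration 4: no rows with parent_id in {9}; recursion stops.
SUM(d) = 0 + 1 + 2 + 3 = 6.

6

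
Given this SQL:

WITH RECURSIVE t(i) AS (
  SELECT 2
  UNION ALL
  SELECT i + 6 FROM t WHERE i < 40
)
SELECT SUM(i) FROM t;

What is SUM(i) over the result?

Base: i=2.
Iteration 1: 2 < 40 holds -> i = 2 + 6 = 8.
Iteration 2: 8 < 40 holds -> i = 8 + 6 = 14.
Iteration 3: 14 < 40 holds -> i = 14 + 6 = 20.
Iteration 4: 20 < 40 holds -> i = 20 + 6 = 26.
Iteration 5: 26 < 40 holds -> i = 26 + 6 = 32.
Iteration 6: 32 < 40 holds -> i = 32 + 6 = 38.
Iteration 7: 38 < 40 holds -> i = 38 + 6 = 44.
Iteration 8: 44 < 40 fails; recursion stops.
SUM(i) = 2 + 8 + 14 + 20 + 26 + 32 + 38 + 44 = 184.

184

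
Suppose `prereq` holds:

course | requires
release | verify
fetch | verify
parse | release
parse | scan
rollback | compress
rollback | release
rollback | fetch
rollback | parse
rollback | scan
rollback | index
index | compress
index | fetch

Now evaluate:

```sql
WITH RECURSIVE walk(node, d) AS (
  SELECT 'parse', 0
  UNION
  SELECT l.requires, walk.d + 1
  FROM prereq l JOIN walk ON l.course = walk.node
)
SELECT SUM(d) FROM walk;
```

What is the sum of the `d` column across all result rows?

4

Base: (parse, d=0).
Iteration 1: edges from {parse} -> (release, d=1), (scan, d=1).
Iteration 2: edges from {release,scan} -> (verify, d=2).
Iteration 3: no outgoing edges from {verify}; recursion stops.
SUM(d) = 0 + 1 + 1 + 2 = 4.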